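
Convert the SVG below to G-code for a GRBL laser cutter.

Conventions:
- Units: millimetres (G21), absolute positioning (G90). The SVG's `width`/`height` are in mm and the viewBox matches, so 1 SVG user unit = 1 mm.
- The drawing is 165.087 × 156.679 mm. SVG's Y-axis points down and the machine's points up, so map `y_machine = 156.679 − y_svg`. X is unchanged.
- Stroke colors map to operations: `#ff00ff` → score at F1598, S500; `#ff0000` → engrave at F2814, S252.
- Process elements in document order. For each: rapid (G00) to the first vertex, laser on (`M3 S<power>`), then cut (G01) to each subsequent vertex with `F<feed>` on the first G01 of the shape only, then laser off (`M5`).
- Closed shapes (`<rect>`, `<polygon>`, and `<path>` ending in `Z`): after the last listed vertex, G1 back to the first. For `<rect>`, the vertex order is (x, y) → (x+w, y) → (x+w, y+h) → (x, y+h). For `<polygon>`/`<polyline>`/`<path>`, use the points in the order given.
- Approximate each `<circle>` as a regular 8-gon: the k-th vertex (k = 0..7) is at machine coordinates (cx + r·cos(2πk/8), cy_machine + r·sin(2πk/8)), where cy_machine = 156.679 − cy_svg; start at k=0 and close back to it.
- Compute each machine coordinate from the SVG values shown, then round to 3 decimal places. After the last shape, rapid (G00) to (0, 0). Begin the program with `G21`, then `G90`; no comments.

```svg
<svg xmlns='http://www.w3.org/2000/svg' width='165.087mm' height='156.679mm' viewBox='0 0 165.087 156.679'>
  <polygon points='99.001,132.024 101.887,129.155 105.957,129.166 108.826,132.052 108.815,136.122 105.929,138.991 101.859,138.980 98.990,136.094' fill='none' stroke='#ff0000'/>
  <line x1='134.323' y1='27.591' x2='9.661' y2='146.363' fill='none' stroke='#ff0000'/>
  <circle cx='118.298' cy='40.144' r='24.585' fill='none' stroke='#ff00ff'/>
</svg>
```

G21
G90
G00 X99.001 Y24.655
M3 S252
G01 X101.887 Y27.524 F2814
G01 X105.957 Y27.513
G01 X108.826 Y24.627
G01 X108.815 Y20.557
G01 X105.929 Y17.688
G01 X101.859 Y17.699
G01 X98.990 Y20.585
G01 X99.001 Y24.655
M5
G00 X134.323 Y129.088
M3 S252
G01 X9.661 Y10.316 F2814
M5
G00 X142.883 Y116.535
M3 S500
G01 X135.682 Y133.919 F1598
G01 X118.298 Y141.120
G01 X100.914 Y133.919
G01 X93.713 Y116.535
G01 X100.914 Y99.151
G01 X118.298 Y91.950
G01 X135.682 Y99.151
G01 X142.883 Y116.535
M5
G00 X0.000 Y0.000

viewBox `0 0 165.087 156.679` with mm width/height → 1 unit = 1 mm. Flip: y_m = 156.679 − y_svg.

**Shape 1** — `<polygon>` regular polygon, stroke `#ff0000` → engrave (S252, F2814). Machine vertices: (99.001,24.655) → (101.887,27.524) → (105.957,27.513) → (108.826,24.627) → (108.815,20.557) → (105.929,17.688) → (101.859,17.699) → (98.990,20.585) → (99.001,24.655). Closed: final G1 returns to the first vertex.

**Shape 2** — `<line>` line segment, stroke `#ff0000` → engrave (S252, F2814). Machine vertices: (134.323,129.088) → (9.661,10.316). Open path.

**Shape 3** — `<circle>` circle, stroke `#ff00ff` → score (S500, F1598). Machine vertices: (142.883,116.535) → (135.682,133.919) → (118.298,141.120) → (100.914,133.919) → (93.713,116.535) → (100.914,99.151) → (118.298,91.950) → (135.682,99.151) → (142.883,116.535). Closed: final G1 returns to the first vertex.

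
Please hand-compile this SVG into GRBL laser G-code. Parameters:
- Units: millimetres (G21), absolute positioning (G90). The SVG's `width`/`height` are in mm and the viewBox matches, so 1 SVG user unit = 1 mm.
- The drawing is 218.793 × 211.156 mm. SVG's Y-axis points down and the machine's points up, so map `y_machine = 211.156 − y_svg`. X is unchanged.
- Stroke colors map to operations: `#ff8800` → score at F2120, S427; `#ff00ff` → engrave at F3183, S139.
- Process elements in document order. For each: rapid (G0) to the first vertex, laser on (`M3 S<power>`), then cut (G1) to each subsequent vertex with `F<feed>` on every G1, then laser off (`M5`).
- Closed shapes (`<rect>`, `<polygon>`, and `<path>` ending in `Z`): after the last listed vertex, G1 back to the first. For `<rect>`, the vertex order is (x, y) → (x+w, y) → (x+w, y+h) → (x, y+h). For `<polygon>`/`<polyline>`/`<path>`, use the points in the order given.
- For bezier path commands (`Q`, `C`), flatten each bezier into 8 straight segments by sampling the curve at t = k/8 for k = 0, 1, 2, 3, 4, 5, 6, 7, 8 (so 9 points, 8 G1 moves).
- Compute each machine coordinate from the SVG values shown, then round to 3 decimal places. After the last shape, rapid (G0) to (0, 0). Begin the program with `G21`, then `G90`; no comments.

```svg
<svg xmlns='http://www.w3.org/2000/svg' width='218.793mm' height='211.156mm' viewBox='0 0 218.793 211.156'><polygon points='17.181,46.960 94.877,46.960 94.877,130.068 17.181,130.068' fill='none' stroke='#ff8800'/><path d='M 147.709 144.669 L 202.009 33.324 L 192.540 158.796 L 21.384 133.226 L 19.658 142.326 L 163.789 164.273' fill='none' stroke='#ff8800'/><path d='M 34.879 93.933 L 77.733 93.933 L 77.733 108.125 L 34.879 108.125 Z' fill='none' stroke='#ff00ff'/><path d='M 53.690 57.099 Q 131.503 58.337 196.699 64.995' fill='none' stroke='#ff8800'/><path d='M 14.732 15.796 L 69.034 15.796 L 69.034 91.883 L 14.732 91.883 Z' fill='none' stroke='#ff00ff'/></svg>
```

Since the viewBox matches the mm dimensions, user units are millimetres directly. The only transform is the Y-flip y_m = 211.156 − y_svg.

Shape 1 is a rectangle drawn with `<polygon>`. Its stroke #ff8800 means score at S427, F2120. After flipping Y the toolpath is (17.181,164.196) → (94.877,164.196) → (94.877,81.088) → (17.181,81.088) → (17.181,164.196), returning to the start.

Shape 2 is a open polyline drawn with `<path>`. Its stroke #ff8800 means score at S427, F2120. After flipping Y the toolpath is (147.709,66.487) → (202.009,177.832) → (192.540,52.360) → (21.384,77.930) → (19.658,68.830) → (163.789,46.883).

Shape 3 is a rectangle drawn with `<path>`. Its stroke #ff00ff means engrave at S139, F3183. After flipping Y the toolpath is (34.879,117.223) → (77.733,117.223) → (77.733,103.031) → (34.879,103.031) → (34.879,117.223), returning to the start.

Shape 4 is a quadratic bezier drawn with `<path>`. Its stroke #ff8800 means score at S427, F2120. After flipping Y the toolpath is (53.690,154.057) → (72.946,153.663) → (91.808,153.099) → (110.275,152.366) → (128.349,151.464) → (146.028,150.392) → (163.312,149.151) → (180.203,147.741) → (196.699,146.161).

Shape 5 is a rectangle drawn with `<path>`. Its stroke #ff00ff means engrave at S139, F3183. After flipping Y the toolpath is (14.732,195.360) → (69.034,195.360) → (69.034,119.273) → (14.732,119.273) → (14.732,195.360), returning to the start.

G21
G90
G0 X17.181 Y164.196
M3 S427
G1 X94.877 Y164.196 F2120
G1 X94.877 Y81.088 F2120
G1 X17.181 Y81.088 F2120
G1 X17.181 Y164.196 F2120
M5
G0 X147.709 Y66.487
M3 S427
G1 X202.009 Y177.832 F2120
G1 X192.540 Y52.360 F2120
G1 X21.384 Y77.930 F2120
G1 X19.658 Y68.830 F2120
G1 X163.789 Y46.883 F2120
M5
G0 X34.879 Y117.223
M3 S139
G1 X77.733 Y117.223 F3183
G1 X77.733 Y103.031 F3183
G1 X34.879 Y103.031 F3183
G1 X34.879 Y117.223 F3183
M5
G0 X53.690 Y154.057
M3 S427
G1 X72.946 Y153.663 F2120
G1 X91.808 Y153.099 F2120
G1 X110.275 Y152.366 F2120
G1 X128.349 Y151.464 F2120
G1 X146.028 Y150.392 F2120
G1 X163.312 Y149.151 F2120
G1 X180.203 Y147.741 F2120
G1 X196.699 Y146.161 F2120
M5
G0 X14.732 Y195.360
M3 S139
G1 X69.034 Y195.360 F3183
G1 X69.034 Y119.273 F3183
G1 X14.732 Y119.273 F3183
G1 X14.732 Y195.360 F3183
M5
G0 X0.000 Y0.000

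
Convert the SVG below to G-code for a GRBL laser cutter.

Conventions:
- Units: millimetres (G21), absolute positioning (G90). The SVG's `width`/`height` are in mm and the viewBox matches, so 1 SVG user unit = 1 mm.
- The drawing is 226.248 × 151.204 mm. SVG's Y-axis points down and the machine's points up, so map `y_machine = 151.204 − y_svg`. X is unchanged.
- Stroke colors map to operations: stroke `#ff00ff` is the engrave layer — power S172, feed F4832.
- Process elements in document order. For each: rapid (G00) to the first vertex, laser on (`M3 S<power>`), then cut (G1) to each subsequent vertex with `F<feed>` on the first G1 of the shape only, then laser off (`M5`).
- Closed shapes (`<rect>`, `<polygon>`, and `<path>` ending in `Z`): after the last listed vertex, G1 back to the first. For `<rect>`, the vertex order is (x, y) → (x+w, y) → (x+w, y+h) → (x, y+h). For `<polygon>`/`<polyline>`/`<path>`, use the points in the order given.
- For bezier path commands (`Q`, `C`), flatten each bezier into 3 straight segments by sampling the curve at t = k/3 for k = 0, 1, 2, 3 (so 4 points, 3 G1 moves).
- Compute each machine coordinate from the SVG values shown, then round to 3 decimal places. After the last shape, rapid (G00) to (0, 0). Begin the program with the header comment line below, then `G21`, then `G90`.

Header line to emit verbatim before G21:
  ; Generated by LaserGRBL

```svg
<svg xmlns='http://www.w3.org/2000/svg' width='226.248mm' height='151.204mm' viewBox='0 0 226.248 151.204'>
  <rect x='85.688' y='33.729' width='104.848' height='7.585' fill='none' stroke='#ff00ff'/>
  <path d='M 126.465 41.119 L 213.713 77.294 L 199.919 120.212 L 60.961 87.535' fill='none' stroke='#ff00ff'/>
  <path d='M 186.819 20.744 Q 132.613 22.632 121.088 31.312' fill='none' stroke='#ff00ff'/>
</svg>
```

Since the viewBox matches the mm dimensions, user units are millimetres directly. The only transform is the Y-flip y_m = 151.204 − y_svg.

Shape 1 is a rectangle drawn with `<rect>`. Its stroke #ff00ff means engrave at S172, F4832. After flipping Y the toolpath is (85.688,117.475) → (190.536,117.475) → (190.536,109.890) → (85.688,109.890) → (85.688,117.475), returning to the start.

Shape 2 is a open polyline drawn with `<path>`. Its stroke #ff00ff means engrave at S172, F4832. After flipping Y the toolpath is (126.465,110.085) → (213.713,73.910) → (199.919,30.992) → (60.961,63.669).

Shape 3 is a quadratic bezier drawn with `<path>`. Its stroke #ff00ff means engrave at S172, F4832. After flipping Y the toolpath is (186.819,130.460) → (155.424,128.447) → (133.514,124.924) → (121.088,119.892).

; Generated by LaserGRBL
G21
G90
G00 X85.688 Y117.475
M3 S172
G1 X190.536 Y117.475 F4832
G1 X190.536 Y109.890
G1 X85.688 Y109.890
G1 X85.688 Y117.475
M5
G00 X126.465 Y110.085
M3 S172
G1 X213.713 Y73.910 F4832
G1 X199.919 Y30.992
G1 X60.961 Y63.669
M5
G00 X186.819 Y130.460
M3 S172
G1 X155.424 Y128.447 F4832
G1 X133.514 Y124.924
G1 X121.088 Y119.892
M5
G00 X0.000 Y0.000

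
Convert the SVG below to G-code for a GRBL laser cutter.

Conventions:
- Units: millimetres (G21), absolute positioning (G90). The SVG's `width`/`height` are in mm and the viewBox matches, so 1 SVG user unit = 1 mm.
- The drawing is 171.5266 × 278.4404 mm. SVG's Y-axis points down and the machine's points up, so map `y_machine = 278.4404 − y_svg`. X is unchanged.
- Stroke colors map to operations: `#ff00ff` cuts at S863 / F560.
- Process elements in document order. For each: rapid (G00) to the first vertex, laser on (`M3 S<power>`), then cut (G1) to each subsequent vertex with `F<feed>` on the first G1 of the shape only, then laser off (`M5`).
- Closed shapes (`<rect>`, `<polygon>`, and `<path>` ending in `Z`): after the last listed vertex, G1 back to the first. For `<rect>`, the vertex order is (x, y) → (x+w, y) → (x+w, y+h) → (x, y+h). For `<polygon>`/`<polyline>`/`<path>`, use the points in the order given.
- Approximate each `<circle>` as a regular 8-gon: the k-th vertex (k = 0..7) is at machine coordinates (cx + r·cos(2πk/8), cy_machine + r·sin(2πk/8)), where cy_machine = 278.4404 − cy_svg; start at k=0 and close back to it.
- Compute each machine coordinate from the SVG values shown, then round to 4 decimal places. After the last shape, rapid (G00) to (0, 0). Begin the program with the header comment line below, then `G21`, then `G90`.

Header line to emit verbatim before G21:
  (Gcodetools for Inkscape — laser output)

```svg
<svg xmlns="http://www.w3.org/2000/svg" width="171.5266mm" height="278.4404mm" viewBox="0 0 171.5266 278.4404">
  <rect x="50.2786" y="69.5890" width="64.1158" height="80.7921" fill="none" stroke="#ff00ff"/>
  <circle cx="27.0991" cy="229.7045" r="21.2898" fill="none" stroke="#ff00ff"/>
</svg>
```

(Gcodetools for Inkscape — laser output)
G21
G90
G00 X50.2786 Y208.8514
M3 S863
G1 X114.3944 Y208.8514 F560
G1 X114.3944 Y128.0593
G1 X50.2786 Y128.0593
G1 X50.2786 Y208.8514
M5
G00 X48.3889 Y48.7359
M3 S863
G1 X42.1533 Y63.7901 F560
G1 X27.0991 Y70.0257
G1 X12.0449 Y63.7901
G1 X5.8093 Y48.7359
G1 X12.0449 Y33.6817
G1 X27.0991 Y27.4461
G1 X42.1533 Y33.6817
G1 X48.3889 Y48.7359
M5
G00 X0.0000 Y0.0000

viewBox `0 0 171.5266 278.4404` with mm width/height → 1 unit = 1 mm. Flip: y_m = 278.4404 − y_svg.

**Shape 1** — `<rect>` rectangle, stroke `#ff00ff` → cut (S863, F560). Machine vertices: (50.2786,208.8514) → (114.3944,208.8514) → (114.3944,128.0593) → (50.2786,128.0593) → (50.2786,208.8514). Closed: final G1 returns to the first vertex.

**Shape 2** — `<circle>` circle, stroke `#ff00ff` → cut (S863, F560). Machine vertices: (48.3889,48.7359) → (42.1533,63.7901) → (27.0991,70.0257) → (12.0449,63.7901) → (5.8093,48.7359) → (12.0449,33.6817) → (27.0991,27.4461) → (42.1533,33.6817) → (48.3889,48.7359). Closed: final G1 returns to the first vertex.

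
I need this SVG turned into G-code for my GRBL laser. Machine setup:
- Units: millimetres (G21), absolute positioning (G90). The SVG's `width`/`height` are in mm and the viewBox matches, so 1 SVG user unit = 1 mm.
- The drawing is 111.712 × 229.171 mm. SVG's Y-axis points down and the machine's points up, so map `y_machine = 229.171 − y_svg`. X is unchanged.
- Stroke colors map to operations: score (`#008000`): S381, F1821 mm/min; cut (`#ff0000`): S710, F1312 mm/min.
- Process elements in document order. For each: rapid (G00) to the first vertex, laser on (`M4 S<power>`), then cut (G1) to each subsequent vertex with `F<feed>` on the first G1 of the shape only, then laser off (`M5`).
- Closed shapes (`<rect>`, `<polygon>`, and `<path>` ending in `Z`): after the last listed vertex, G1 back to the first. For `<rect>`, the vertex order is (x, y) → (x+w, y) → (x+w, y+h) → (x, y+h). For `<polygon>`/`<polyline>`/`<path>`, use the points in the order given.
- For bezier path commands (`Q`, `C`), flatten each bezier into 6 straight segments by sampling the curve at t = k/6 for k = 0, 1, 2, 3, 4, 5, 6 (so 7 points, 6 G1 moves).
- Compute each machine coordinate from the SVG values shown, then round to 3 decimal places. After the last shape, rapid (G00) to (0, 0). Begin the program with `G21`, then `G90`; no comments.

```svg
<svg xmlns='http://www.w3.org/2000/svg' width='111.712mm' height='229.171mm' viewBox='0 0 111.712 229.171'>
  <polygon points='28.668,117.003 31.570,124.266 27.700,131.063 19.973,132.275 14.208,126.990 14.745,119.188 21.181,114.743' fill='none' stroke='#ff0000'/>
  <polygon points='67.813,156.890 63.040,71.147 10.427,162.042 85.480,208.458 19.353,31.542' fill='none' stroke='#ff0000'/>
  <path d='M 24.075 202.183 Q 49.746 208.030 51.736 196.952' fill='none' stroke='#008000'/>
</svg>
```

G21
G90
G00 X28.668 Y112.168
M4 S710
G1 X31.570 Y104.905 F1312
G1 X27.700 Y98.108
G1 X19.973 Y96.896
G1 X14.208 Y102.181
G1 X14.745 Y109.983
G1 X21.181 Y114.428
G1 X28.668 Y112.168
M5
G00 X67.813 Y72.281
M4 S710
G1 X63.040 Y158.024 F1312
G1 X10.427 Y67.129
G1 X85.480 Y20.713
G1 X19.353 Y197.629
G1 X67.813 Y72.281
M5
G00 X24.075 Y26.988
M4 S381
G1 X31.974 Y25.509 F1821
G1 X38.558 Y24.971
G1 X43.826 Y25.372
G1 X47.778 Y26.714
G1 X50.415 Y28.996
G1 X51.736 Y32.219
M5
G00 X0.000 Y0.000

Since the viewBox matches the mm dimensions, user units are millimetres directly. The only transform is the Y-flip y_m = 229.171 − y_svg.

Shape 1 is a regular polygon drawn with `<polygon>`. Its stroke #ff0000 means cut at S710, F1312. After flipping Y the toolpath is (28.668,112.168) → (31.570,104.905) → (27.700,98.108) → (19.973,96.896) → (14.208,102.181) → (14.745,109.983) → (21.181,114.428) → (28.668,112.168), returning to the start.

Shape 2 is a closed polygon drawn with `<polygon>`. Its stroke #ff0000 means cut at S710, F1312. After flipping Y the toolpath is (67.813,72.281) → (63.040,158.024) → (10.427,67.129) → (85.480,20.713) → (19.353,197.629) → (67.813,72.281), returning to the start.

Shape 3 is a quadratic bezier drawn with `<path>`. Its stroke #008000 means score at S381, F1821. After flipping Y the toolpath is (24.075,26.988) → (31.974,25.509) → (38.558,24.971) → (43.826,25.372) → (47.778,26.714) → (50.415,28.996) → (51.736,32.219).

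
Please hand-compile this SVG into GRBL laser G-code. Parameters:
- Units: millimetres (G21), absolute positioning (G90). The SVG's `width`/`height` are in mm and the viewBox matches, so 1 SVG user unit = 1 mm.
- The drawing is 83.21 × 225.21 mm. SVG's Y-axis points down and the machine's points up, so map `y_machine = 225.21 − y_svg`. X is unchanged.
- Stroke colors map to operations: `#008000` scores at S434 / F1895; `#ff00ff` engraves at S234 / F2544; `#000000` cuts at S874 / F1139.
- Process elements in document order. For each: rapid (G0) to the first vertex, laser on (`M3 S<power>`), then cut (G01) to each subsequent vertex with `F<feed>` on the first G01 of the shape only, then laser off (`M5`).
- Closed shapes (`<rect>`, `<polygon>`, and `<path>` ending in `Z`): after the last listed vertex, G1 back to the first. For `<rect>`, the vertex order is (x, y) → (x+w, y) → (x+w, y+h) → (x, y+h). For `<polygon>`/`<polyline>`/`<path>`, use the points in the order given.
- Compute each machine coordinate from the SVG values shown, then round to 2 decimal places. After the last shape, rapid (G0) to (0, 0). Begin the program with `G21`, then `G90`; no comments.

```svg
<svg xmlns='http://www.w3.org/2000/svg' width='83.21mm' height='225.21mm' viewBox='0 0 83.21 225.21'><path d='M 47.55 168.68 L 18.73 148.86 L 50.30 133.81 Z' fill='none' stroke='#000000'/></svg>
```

viewBox `0 0 83.21 225.21` with mm width/height → 1 unit = 1 mm. Flip: y_m = 225.21 − y_svg.

**Shape 1** — `<path>` regular polygon, stroke `#000000` → cut (S874, F1139). Machine vertices: (47.55,56.53) → (18.73,76.35) → (50.30,91.40) → (47.55,56.53). Closed: final G1 returns to the first vertex.

G21
G90
G0 X47.55 Y56.53
M3 S874
G01 X18.73 Y76.35 F1139
G01 X50.30 Y91.40
G01 X47.55 Y56.53
M5
G0 X0.00 Y0.00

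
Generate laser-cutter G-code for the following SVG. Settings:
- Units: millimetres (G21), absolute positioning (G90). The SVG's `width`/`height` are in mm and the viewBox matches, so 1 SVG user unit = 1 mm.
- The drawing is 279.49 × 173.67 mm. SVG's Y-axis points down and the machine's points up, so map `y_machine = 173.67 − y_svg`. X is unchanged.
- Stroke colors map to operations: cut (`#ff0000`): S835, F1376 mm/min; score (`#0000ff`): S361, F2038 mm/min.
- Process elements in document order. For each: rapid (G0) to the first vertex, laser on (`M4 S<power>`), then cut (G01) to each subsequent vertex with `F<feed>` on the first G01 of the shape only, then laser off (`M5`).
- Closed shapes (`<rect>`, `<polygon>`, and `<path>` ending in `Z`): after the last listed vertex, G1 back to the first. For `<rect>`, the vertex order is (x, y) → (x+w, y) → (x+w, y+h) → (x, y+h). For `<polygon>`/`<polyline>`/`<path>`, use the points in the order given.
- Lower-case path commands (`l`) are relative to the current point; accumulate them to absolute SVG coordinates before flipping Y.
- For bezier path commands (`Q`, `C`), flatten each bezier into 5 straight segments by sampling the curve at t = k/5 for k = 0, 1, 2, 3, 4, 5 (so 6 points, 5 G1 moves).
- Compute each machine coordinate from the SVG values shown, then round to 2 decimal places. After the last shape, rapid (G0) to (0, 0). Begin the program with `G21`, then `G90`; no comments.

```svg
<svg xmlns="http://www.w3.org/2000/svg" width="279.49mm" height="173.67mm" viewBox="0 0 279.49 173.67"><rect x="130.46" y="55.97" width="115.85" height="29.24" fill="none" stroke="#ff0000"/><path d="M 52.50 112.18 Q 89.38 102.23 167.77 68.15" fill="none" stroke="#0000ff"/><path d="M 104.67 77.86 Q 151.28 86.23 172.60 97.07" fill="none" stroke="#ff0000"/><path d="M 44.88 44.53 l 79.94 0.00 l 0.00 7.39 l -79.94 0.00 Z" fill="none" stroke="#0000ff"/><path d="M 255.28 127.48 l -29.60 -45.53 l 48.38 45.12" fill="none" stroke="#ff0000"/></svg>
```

G21
G90
G0 X130.46 Y117.70
M4 S835
G01 X246.31 Y117.70 F1376
G01 X246.31 Y88.46
G01 X130.46 Y88.46
G01 X130.46 Y117.70
M5
G0 X52.50 Y61.49
M4 S361
G01 X68.91 Y66.44 F2038
G01 X88.65 Y73.31
G01 X111.70 Y82.12
G01 X138.07 Y92.85
G01 X167.77 Y105.52
M5
G0 X104.67 Y95.81
M4 S835
G01 X122.30 Y92.36 F1376
G01 X137.91 Y88.72
G01 X151.50 Y84.88
G01 X163.06 Y80.84
G01 X172.60 Y76.60
M5
G0 X44.88 Y129.14
M4 S361
G01 X124.82 Y129.14 F2038
G01 X124.82 Y121.75
G01 X44.88 Y121.75
G01 X44.88 Y129.14
M5
G0 X255.28 Y46.19
M4 S835
G01 X225.68 Y91.72 F1376
G01 X274.06 Y46.60
M5
G0 X0.00 Y0.00

1 u = 1 mm; y_m = 173.67 − y.

[1] `<rect>` rectangle, #ff0000→cut S835 F1376: (130.46,117.70) → (246.31,117.70) → (246.31,88.46) → (130.46,88.46) → (130.46,117.70) (closed)

[2] `<path>` quadratic bezier, #0000ff→score S361 F2038: (52.50,61.49) → (68.91,66.44) → (88.65,73.31) → (111.70,82.12) → (138.07,92.85) → (167.77,105.52)

[3] `<path>` quadratic bezier, #ff0000→cut S835 F1376: (104.67,95.81) → (122.30,92.36) → (137.91,88.72) → (151.50,84.88) → (163.06,80.84) → (172.60,76.60)

[4] `<path>` rectangle, #0000ff→score S361 F2038: (44.88,129.14) → (124.82,129.14) → (124.82,121.75) → (44.88,121.75) → (44.88,129.14) (closed)

[5] `<path>` open polyline, #ff0000→cut S835 F1376: (255.28,46.19) → (225.68,91.72) → (274.06,46.60)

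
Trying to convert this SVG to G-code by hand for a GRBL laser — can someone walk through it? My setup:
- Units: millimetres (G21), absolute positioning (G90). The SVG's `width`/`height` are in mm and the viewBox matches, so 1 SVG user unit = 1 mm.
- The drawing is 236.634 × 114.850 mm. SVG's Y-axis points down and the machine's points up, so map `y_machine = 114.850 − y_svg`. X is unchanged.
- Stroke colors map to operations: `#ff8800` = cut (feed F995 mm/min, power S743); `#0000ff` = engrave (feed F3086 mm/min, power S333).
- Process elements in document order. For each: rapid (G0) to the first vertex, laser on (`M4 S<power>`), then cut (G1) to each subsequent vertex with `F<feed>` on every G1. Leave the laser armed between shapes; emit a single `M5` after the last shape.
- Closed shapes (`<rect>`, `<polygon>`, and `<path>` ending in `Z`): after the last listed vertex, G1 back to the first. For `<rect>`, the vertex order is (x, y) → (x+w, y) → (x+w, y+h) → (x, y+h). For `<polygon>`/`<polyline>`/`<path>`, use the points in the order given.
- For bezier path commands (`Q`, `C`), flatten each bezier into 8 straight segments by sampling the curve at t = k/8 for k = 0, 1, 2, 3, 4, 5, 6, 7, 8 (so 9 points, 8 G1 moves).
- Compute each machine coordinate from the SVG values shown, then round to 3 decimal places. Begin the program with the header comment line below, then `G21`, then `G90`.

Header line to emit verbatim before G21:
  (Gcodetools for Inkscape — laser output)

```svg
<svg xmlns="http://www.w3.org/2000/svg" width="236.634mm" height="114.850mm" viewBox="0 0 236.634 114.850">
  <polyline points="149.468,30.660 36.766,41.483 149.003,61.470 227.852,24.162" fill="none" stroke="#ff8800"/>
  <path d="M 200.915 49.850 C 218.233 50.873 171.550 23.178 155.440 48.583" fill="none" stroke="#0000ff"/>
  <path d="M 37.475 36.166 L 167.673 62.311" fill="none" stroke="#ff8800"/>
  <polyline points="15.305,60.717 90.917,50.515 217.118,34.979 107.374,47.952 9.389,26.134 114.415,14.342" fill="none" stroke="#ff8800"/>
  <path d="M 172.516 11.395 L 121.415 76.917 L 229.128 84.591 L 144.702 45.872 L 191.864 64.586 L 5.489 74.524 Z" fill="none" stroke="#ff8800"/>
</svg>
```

(Gcodetools for Inkscape — laser output)
G21
G90
G0 X149.468 Y84.190
M4 S743
G1 X36.766 Y73.367 F995
G1 X149.003 Y53.380 F995
G1 X227.852 Y90.688 F995
G0 X200.915 Y65.000
M4 S333
G1 X204.594 Y65.803 F3086
G1 X203.381 Y68.339 F3086
G1 X198.385 Y71.650 F3086
G1 X190.713 Y74.777 F3086
G1 X181.474 Y76.761 F3086
G1 X171.777 Y76.643 F3086
G1 X162.730 Y73.465 F3086
G1 X155.440 Y66.267 F3086
G0 X37.475 Y78.684
M4 S743
G1 X167.673 Y52.539 F995
G0 X15.305 Y54.133
M4 S743
G1 X90.917 Y64.335 F995
G1 X217.118 Y79.871 F995
G1 X107.374 Y66.898 F995
G1 X9.389 Y88.716 F995
G1 X114.415 Y100.508 F995
G0 X172.516 Y103.455
M4 S743
G1 X121.415 Y37.933 F995
G1 X229.128 Y30.259 F995
G1 X144.702 Y68.978 F995
G1 X191.864 Y50.264 F995
G1 X5.489 Y40.326 F995
G1 X172.516 Y103.455 F995
M5

viewBox `0 0 236.634 114.850` with mm width/height → 1 unit = 1 mm. Flip: y_m = 114.850 − y_svg.

**Shape 1** — `<polyline>` open polyline, stroke `#ff8800` → cut (S743, F995). Machine vertices: (149.468,84.190) → (36.766,73.367) → (149.003,53.380) → (227.852,90.688). Open path.

**Shape 2** — `<path>` cubic bezier, stroke `#0000ff` → engrave (S333, F3086). Control points (SVG): P0=(200.915,49.850), P1=(218.233,50.873), P2=(171.550,23.178), P3=(155.440,48.583); sampled at t=k/8. Machine vertices: (200.915,65.000) → (204.594,65.803) → (203.381,68.339) → (198.385,71.650) → (190.713,74.777) → (181.474,76.761) → (171.777,76.643) → (162.730,73.465) → (155.440,66.267). Open path.

**Shape 3** — `<path>` line segment, stroke `#ff8800` → cut (S743, F995). Machine vertices: (37.475,78.684) → (167.673,52.539). Open path.

**Shape 4** — `<polyline>` open polyline, stroke `#ff8800` → cut (S743, F995). Machine vertices: (15.305,54.133) → (90.917,64.335) → (217.118,79.871) → (107.374,66.898) → (9.389,88.716) → (114.415,100.508). Open path.

**Shape 5** — `<path>` closed polygon, stroke `#ff8800` → cut (S743, F995). Machine vertices: (172.516,103.455) → (121.415,37.933) → (229.128,30.259) → (144.702,68.978) → (191.864,50.264) → (5.489,40.326) → (172.516,103.455). Closed: final G1 returns to the first vertex.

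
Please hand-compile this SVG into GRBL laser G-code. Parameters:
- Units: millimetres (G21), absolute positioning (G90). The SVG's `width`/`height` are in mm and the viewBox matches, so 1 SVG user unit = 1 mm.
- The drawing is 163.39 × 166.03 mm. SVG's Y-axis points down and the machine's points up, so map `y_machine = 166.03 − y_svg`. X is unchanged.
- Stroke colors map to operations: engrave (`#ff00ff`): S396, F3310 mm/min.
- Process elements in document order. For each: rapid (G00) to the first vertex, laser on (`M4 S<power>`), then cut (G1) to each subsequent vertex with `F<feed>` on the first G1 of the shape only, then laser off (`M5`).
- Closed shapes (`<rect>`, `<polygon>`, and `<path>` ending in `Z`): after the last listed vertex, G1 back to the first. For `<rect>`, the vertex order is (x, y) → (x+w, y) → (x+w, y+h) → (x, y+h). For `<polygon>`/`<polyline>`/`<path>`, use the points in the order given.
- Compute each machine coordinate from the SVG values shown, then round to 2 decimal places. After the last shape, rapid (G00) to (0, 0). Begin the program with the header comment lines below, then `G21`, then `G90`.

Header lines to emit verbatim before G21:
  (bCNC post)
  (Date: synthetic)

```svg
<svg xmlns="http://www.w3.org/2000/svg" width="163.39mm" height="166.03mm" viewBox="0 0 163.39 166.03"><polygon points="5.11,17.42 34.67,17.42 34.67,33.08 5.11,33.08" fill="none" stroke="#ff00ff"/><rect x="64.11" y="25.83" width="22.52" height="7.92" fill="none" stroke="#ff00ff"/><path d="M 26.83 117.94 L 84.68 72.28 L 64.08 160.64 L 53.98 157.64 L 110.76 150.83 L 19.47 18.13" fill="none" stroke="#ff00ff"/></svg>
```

(bCNC post)
(Date: synthetic)
G21
G90
G00 X5.11 Y148.61
M4 S396
G1 X34.67 Y148.61 F3310
G1 X34.67 Y132.95
G1 X5.11 Y132.95
G1 X5.11 Y148.61
M5
G00 X64.11 Y140.20
M4 S396
G1 X86.63 Y140.20 F3310
G1 X86.63 Y132.28
G1 X64.11 Y132.28
G1 X64.11 Y140.20
M5
G00 X26.83 Y48.09
M4 S396
G1 X84.68 Y93.75 F3310
G1 X64.08 Y5.39
G1 X53.98 Y8.39
G1 X110.76 Y15.20
G1 X19.47 Y147.90
M5
G00 X0.00 Y0.00

Since the viewBox matches the mm dimensions, user units are millimetres directly. The only transform is the Y-flip y_m = 166.03 − y_svg.

Shape 1 is a rectangle drawn with `<polygon>`. Its stroke #ff00ff means engrave at S396, F3310. After flipping Y the toolpath is (5.11,148.61) → (34.67,148.61) → (34.67,132.95) → (5.11,132.95) → (5.11,148.61), returning to the start.

Shape 2 is a rectangle drawn with `<rect>`. Its stroke #ff00ff means engrave at S396, F3310. After flipping Y the toolpath is (64.11,140.20) → (86.63,140.20) → (86.63,132.28) → (64.11,132.28) → (64.11,140.20), returning to the start.

Shape 3 is a open polyline drawn with `<path>`. Its stroke #ff00ff means engrave at S396, F3310. After flipping Y the toolpath is (26.83,48.09) → (84.68,93.75) → (64.08,5.39) → (53.98,8.39) → (110.76,15.20) → (19.47,147.90).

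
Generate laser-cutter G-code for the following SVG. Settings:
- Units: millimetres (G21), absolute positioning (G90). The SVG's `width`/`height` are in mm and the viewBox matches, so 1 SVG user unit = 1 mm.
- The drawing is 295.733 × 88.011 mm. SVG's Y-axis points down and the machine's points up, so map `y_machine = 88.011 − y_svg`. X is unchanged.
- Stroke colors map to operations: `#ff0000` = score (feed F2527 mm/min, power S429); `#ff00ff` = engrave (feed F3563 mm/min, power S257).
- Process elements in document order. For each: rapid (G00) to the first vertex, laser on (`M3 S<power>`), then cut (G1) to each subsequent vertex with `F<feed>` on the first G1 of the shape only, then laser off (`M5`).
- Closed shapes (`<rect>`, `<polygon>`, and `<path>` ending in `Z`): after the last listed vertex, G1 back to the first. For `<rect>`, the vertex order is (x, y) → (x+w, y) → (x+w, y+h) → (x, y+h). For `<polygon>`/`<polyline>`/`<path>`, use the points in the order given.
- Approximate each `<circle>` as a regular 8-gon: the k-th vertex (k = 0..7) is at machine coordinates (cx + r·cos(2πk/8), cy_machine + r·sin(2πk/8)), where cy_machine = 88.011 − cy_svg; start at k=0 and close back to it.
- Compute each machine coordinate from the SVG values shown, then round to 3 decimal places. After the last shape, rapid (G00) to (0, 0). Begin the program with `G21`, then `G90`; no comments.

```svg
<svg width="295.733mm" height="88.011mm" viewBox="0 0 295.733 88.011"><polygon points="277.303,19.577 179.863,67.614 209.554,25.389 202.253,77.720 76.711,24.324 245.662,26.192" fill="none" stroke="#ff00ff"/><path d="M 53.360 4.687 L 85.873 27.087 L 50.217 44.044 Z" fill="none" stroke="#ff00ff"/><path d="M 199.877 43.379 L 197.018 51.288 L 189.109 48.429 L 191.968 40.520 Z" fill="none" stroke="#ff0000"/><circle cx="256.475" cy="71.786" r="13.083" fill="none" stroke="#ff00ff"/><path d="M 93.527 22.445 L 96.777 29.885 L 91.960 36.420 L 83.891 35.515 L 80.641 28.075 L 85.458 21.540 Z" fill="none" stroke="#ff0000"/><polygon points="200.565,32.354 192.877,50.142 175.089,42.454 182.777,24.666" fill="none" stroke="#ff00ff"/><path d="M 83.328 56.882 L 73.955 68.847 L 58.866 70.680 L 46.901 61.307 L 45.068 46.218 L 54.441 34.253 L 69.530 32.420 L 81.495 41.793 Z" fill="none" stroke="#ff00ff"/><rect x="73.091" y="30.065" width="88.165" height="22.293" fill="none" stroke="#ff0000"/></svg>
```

G21
G90
G00 X277.303 Y68.434
M3 S257
G1 X179.863 Y20.397 F3563
G1 X209.554 Y62.622
G1 X202.253 Y10.291
G1 X76.711 Y63.687
G1 X245.662 Y61.819
G1 X277.303 Y68.434
M5
G00 X53.360 Y83.324
M3 S257
G1 X85.873 Y60.924 F3563
G1 X50.217 Y43.967
G1 X53.360 Y83.324
M5
G00 X199.877 Y44.632
M3 S429
G1 X197.018 Y36.723 F2527
G1 X189.109 Y39.582
G1 X191.968 Y47.491
G1 X199.877 Y44.632
M5
G00 X269.558 Y16.225
M3 S257
G1 X265.726 Y25.476 F3563
G1 X256.475 Y29.308
G1 X247.224 Y25.476
G1 X243.392 Y16.225
G1 X247.224 Y6.974
G1 X256.475 Y3.142
G1 X265.726 Y6.974
G1 X269.558 Y16.225
M5
G00 X93.527 Y65.566
M3 S429
G1 X96.777 Y58.126 F2527
G1 X91.960 Y51.591
G1 X83.891 Y52.496
G1 X80.641 Y59.936
G1 X85.458 Y66.471
G1 X93.527 Y65.566
M5
G00 X200.565 Y55.657
M3 S257
G1 X192.877 Y37.869 F3563
G1 X175.089 Y45.557
G1 X182.777 Y63.345
G1 X200.565 Y55.657
M5
G00 X83.328 Y31.129
M3 S257
G1 X73.955 Y19.164 F3563
G1 X58.866 Y17.331
G1 X46.901 Y26.704
G1 X45.068 Y41.793
G1 X54.441 Y53.758
G1 X69.530 Y55.591
G1 X81.495 Y46.218
G1 X83.328 Y31.129
M5
G00 X73.091 Y57.946
M3 S429
G1 X161.256 Y57.946 F2527
G1 X161.256 Y35.653
G1 X73.091 Y35.653
G1 X73.091 Y57.946
M5
G00 X0.000 Y0.000

1 u = 1 mm; y_m = 88.011 − y.

[1] `<polygon>` closed polygon, #ff00ff→engrave S257 F3563: (277.303,68.434) → (179.863,20.397) → (209.554,62.622) → (202.253,10.291) → (76.711,63.687) → (245.662,61.819) → (277.303,68.434) (closed)

[2] `<path>` regular polygon, #ff00ff→engrave S257 F3563: (53.360,83.324) → (85.873,60.924) → (50.217,43.967) → (53.360,83.324) (closed)

[3] `<path>` regular polygon, #ff0000→score S429 F2527: (199.877,44.632) → (197.018,36.723) → (189.109,39.582) → (191.968,47.491) → (199.877,44.632) (closed)

[4] `<circle>` circle, #ff00ff→engrave S257 F3563: (269.558,16.225) → (265.726,25.476) → (256.475,29.308) → (247.224,25.476) → (243.392,16.225) → (247.224,6.974) → (256.475,3.142) → (265.726,6.974) → (269.558,16.225) (closed)

[5] `<path>` regular polygon, #ff0000→score S429 F2527: (93.527,65.566) → (96.777,58.126) → (91.960,51.591) → (83.891,52.496) → (80.641,59.936) → (85.458,66.471) → (93.527,65.566) (closed)

[6] `<polygon>` regular polygon, #ff00ff→engrave S257 F3563: (200.565,55.657) → (192.877,37.869) → (175.089,45.557) → (182.777,63.345) → (200.565,55.657) (closed)

[7] `<path>` regular polygon, #ff00ff→engrave S257 F3563: (83.328,31.129) → (73.955,19.164) → (58.866,17.331) → (46.901,26.704) → (45.068,41.793) → (54.441,53.758) → (69.530,55.591) → (81.495,46.218) → (83.328,31.129) (closed)

[8] `<rect>` rectangle, #ff0000→score S429 F2527: (73.091,57.946) → (161.256,57.946) → (161.256,35.653) → (73.091,35.653) → (73.091,57.946) (closed)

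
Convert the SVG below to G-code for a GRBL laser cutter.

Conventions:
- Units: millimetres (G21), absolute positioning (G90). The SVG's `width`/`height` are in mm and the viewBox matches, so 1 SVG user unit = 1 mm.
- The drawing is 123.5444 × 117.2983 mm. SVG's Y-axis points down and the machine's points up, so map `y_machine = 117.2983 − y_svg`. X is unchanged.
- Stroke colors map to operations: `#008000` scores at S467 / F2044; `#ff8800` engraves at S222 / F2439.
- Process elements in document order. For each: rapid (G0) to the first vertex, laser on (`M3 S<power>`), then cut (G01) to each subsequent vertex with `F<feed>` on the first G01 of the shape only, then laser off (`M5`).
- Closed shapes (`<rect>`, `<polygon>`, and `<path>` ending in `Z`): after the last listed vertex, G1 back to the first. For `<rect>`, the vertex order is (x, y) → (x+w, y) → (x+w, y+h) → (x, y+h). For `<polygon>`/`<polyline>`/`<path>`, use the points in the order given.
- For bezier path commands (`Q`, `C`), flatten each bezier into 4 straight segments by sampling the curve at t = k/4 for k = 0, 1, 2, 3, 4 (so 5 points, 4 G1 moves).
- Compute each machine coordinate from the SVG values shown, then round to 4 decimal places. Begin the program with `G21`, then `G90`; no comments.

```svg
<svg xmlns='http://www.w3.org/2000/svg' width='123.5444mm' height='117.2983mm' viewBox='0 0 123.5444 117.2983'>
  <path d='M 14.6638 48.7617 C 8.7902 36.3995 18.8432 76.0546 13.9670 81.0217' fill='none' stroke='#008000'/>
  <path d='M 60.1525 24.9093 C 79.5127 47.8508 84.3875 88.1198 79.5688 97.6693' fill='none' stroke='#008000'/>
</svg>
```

1 u = 1 mm; y_m = 117.2983 − y.

[1] `<path>` cubic bezier, #008000→score S467 F2044: (14.6638,68.5366) → (12.7627,69.4098) → (13.9414,58.9051) → (15.3070,45.1512) → (13.9670,36.2766)

[2] `<path>` cubic bezier, #008000→score S467 F2044: (60.1525,92.3890) → (72.0315,72.6847) → (78.9277,50.9870) → (81.2904,31.8003) → (79.5688,19.6290)

G21
G90
G0 X14.6638 Y68.5366
M3 S467
G01 X12.7627 Y69.4098 F2044
G01 X13.9414 Y58.9051
G01 X15.3070 Y45.1512
G01 X13.9670 Y36.2766
M5
G0 X60.1525 Y92.3890
M3 S467
G01 X72.0315 Y72.6847 F2044
G01 X78.9277 Y50.9870
G01 X81.2904 Y31.8003
G01 X79.5688 Y19.6290
M5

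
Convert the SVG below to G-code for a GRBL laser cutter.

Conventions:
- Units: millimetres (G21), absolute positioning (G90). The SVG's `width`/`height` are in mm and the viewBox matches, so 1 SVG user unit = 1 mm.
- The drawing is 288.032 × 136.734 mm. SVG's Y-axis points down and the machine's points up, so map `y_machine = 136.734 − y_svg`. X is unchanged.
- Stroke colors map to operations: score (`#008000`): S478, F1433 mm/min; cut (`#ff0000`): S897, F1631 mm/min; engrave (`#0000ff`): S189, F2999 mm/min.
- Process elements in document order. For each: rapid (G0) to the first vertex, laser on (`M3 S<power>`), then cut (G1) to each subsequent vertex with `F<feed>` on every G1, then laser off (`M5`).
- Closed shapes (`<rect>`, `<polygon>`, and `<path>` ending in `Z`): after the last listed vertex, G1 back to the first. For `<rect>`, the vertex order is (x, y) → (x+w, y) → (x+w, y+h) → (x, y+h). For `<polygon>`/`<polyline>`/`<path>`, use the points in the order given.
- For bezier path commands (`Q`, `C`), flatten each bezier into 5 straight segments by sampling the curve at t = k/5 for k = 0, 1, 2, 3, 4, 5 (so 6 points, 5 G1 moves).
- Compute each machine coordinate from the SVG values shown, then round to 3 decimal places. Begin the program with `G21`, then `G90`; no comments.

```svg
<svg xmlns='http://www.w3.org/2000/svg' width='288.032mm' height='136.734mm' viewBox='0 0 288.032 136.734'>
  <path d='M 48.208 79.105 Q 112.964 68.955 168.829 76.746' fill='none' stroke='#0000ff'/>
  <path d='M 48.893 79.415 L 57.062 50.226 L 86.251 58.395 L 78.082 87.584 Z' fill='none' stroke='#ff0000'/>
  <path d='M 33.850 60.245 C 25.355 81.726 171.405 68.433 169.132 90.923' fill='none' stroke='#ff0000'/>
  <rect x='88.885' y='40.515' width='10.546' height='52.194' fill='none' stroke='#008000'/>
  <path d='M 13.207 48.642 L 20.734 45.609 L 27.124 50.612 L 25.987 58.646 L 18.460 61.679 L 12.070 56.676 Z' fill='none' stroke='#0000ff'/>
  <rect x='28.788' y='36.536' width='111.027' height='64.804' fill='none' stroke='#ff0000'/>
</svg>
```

viewBox `0 0 288.032 136.734` with mm width/height → 1 unit = 1 mm. Flip: y_m = 136.734 − y_svg.

**Shape 1** — `<path>` quadratic bezier, stroke `#0000ff` → engrave (S189, F2999). Control points (SVG): P0=(48.208,79.105), P1=(112.964,68.955), P2=(168.829,76.746); sampled at t=k/5. Machine vertices: (48.208,57.629) → (73.755,60.971) → (98.590,62.878) → (122.714,63.350) → (146.127,62.387) → (168.829,59.988). Open path.

**Shape 2** — `<path>` regular polygon, stroke `#ff0000` → cut (S897, F1631). Machine vertices: (48.893,57.319) → (57.062,86.508) → (86.251,78.339) → (78.082,49.150) → (48.893,57.319). Closed: final G1 returns to the first vertex.

**Shape 3** — `<path>` cubic bezier, stroke `#ff0000` → cut (S897, F1631). Control points (SVG): P0=(33.850,60.245), P1=(25.355,81.726), P2=(171.405,68.433), P3=(169.132,90.923); sampled at t=k/5. Machine vertices: (33.850,76.489) → (44.875,67.209) → (78.454,62.888) → (120.048,60.139) → (155.120,55.575) → (169.132,45.811). Open path.

**Shape 4** — `<rect>` rectangle, stroke `#008000` → score (S478, F1433). Machine vertices: (88.885,96.219) → (99.431,96.219) → (99.431,44.025) → (88.885,44.025) → (88.885,96.219). Closed: final G1 returns to the first vertex.

**Shape 5** — `<path>` regular polygon, stroke `#0000ff` → engrave (S189, F2999). Machine vertices: (13.207,88.092) → (20.734,91.125) → (27.124,86.122) → (25.987,78.088) → (18.460,75.055) → (12.070,80.058) → (13.207,88.092). Closed: final G1 returns to the first vertex.

**Shape 6** — `<rect>` rectangle, stroke `#ff0000` → cut (S897, F1631). Machine vertices: (28.788,100.198) → (139.815,100.198) → (139.815,35.394) → (28.788,35.394) → (28.788,100.198). Closed: final G1 returns to the first vertex.

G21
G90
G0 X48.208 Y57.629
M3 S189
G1 X73.755 Y60.971 F2999
G1 X98.590 Y62.878 F2999
G1 X122.714 Y63.350 F2999
G1 X146.127 Y62.387 F2999
G1 X168.829 Y59.988 F2999
M5
G0 X48.893 Y57.319
M3 S897
G1 X57.062 Y86.508 F1631
G1 X86.251 Y78.339 F1631
G1 X78.082 Y49.150 F1631
G1 X48.893 Y57.319 F1631
M5
G0 X33.850 Y76.489
M3 S897
G1 X44.875 Y67.209 F1631
G1 X78.454 Y62.888 F1631
G1 X120.048 Y60.139 F1631
G1 X155.120 Y55.575 F1631
G1 X169.132 Y45.811 F1631
M5
G0 X88.885 Y96.219
M3 S478
G1 X99.431 Y96.219 F1433
G1 X99.431 Y44.025 F1433
G1 X88.885 Y44.025 F1433
G1 X88.885 Y96.219 F1433
M5
G0 X13.207 Y88.092
M3 S189
G1 X20.734 Y91.125 F2999
G1 X27.124 Y86.122 F2999
G1 X25.987 Y78.088 F2999
G1 X18.460 Y75.055 F2999
G1 X12.070 Y80.058 F2999
G1 X13.207 Y88.092 F2999
M5
G0 X28.788 Y100.198
M3 S897
G1 X139.815 Y100.198 F1631
G1 X139.815 Y35.394 F1631
G1 X28.788 Y35.394 F1631
G1 X28.788 Y100.198 F1631
M5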